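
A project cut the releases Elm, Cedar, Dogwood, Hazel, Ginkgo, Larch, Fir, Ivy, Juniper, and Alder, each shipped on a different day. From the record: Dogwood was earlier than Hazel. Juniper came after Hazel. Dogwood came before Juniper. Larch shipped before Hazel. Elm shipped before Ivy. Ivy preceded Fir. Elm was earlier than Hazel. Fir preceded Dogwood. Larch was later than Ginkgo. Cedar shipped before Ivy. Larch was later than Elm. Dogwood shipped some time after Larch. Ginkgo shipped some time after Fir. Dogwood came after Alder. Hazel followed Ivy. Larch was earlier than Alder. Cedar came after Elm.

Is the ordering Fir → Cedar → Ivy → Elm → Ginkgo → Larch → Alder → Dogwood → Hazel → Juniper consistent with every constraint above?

no

The constraints require Elm before Ivy, but in the proposed sequence Ivy appears ahead of Elm. That one violation is enough.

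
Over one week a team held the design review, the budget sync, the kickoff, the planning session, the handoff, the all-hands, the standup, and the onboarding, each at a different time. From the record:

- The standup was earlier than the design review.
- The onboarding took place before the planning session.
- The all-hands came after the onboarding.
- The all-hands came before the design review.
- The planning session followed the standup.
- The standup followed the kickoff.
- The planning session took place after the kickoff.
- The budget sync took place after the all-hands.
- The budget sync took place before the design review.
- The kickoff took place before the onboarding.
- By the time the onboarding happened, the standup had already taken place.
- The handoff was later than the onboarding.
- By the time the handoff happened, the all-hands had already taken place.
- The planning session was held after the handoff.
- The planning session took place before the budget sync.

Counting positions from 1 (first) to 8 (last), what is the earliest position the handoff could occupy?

The all-hands, the kickoff, the onboarding, and the standup must all come before the handoff — 4 forced predecessors.
Nothing else is forced ahead of the handoff, so its earliest slot is position 4 + 1 = 5.

5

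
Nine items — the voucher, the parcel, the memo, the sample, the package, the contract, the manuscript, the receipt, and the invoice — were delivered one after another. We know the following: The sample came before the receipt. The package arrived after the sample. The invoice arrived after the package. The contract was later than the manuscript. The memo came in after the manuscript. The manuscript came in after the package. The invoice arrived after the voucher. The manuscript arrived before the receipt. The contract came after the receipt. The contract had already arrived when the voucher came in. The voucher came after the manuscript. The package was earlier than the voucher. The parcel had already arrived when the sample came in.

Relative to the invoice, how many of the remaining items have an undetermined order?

1

Forced before the invoice: the contract, the manuscript, the package, the parcel, the receipt, the sample, and the voucher.
That leaves the memo with no forced order relative to the invoice — 1.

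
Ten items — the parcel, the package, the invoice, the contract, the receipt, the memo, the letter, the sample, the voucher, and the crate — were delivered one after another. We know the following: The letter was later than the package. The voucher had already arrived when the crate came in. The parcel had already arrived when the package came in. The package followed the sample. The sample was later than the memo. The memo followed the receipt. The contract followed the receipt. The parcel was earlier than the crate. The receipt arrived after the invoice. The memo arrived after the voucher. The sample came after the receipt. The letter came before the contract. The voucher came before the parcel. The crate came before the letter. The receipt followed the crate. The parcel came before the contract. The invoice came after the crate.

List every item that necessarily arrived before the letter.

Directly stated before the letter: the crate and the package.
The invoice reaches the letter via the invoice → the receipt → the sample → the package → the letter.
The memo reaches the letter via the memo → the sample → the package → the letter.
The parcel reaches the letter via the parcel → the package → the letter.
Likewise the receipt, the sample, and the voucher each reach the letter by chaining the stated constraints.

the crate, the invoice, the memo, the package, the parcel, the receipt, the sample, the voucher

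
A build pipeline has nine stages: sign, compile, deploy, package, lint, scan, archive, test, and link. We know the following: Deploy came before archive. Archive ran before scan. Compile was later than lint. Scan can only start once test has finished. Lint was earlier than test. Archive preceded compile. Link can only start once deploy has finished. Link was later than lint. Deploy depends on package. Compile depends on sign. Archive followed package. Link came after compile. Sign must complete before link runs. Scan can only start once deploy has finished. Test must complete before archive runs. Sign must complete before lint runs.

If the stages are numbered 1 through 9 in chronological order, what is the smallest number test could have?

3

Lint and sign must both come before test — 2 forced predecessors.
Nothing else is forced ahead of test, so its earliest slot is position 2 + 1 = 3.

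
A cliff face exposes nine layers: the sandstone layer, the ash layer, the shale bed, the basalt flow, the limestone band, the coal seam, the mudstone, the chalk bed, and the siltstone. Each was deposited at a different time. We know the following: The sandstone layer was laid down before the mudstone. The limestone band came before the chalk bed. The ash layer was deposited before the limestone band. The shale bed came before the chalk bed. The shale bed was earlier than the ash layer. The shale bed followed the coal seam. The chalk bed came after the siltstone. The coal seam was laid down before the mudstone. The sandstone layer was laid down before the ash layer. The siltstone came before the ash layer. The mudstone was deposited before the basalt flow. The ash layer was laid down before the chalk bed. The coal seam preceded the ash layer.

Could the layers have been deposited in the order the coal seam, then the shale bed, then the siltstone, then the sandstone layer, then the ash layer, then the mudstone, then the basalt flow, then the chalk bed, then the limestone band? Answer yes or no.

The constraints require the limestone band before the chalk bed, but in the proposed sequence the chalk bed appears ahead of the limestone band. That one violation is enough.

no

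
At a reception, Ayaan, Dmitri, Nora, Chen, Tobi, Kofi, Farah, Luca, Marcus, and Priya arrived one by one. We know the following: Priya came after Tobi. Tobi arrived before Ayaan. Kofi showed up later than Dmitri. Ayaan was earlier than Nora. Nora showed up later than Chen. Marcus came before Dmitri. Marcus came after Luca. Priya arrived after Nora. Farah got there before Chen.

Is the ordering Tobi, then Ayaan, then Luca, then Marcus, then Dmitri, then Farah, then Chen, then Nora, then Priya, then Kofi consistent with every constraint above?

Check each stated constraint against the proposed order — e.g. Ayaan is ahead of Nora; Tobi is ahead of Priya. Every pair is in the required order; nothing is violated.

yes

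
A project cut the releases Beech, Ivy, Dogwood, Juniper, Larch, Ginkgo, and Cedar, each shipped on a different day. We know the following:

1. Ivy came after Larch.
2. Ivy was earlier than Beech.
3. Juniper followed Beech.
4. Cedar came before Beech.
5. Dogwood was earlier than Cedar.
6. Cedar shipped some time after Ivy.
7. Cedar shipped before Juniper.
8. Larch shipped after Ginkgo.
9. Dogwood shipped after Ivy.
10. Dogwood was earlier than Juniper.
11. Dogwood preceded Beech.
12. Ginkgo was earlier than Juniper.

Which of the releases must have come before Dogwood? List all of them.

Ginkgo, Ivy, Larch

Directly stated before Dogwood: Ivy.
Ginkgo reaches Dogwood via Ginkgo → Larch → Ivy → Dogwood.
Larch reaches Dogwood via Larch → Ivy → Dogwood.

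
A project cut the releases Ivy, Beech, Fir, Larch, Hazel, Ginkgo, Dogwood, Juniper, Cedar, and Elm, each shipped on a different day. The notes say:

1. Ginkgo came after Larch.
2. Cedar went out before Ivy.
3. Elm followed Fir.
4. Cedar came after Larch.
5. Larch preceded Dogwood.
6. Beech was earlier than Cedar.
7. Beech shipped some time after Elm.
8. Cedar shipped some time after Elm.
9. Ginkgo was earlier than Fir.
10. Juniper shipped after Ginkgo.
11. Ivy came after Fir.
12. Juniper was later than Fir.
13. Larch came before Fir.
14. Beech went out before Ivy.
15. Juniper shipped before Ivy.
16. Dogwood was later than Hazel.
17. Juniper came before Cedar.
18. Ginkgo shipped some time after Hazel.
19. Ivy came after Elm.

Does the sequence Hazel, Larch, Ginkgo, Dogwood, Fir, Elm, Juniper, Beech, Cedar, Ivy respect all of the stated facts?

Check each stated constraint against the proposed order — e.g. Fir is ahead of Ivy; Larch is ahead of Cedar. Every pair is in the required order; nothing is violated.

yes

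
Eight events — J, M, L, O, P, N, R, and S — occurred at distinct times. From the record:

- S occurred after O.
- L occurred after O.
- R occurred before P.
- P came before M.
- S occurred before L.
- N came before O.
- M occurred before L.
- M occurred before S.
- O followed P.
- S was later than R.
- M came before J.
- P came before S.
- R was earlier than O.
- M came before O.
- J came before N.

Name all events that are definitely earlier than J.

Directly stated before J: M.
P reaches J via P → M → J.
R reaches J via R → P → M → J.

M, P, R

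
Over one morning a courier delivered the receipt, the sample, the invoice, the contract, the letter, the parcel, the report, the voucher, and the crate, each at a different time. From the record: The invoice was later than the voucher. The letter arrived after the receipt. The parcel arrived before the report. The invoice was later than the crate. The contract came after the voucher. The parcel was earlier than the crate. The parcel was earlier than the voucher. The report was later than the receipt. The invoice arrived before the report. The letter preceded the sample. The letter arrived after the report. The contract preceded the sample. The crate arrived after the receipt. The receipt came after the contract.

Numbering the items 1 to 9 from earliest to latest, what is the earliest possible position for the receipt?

The contract, the parcel, and the voucher must all come before the receipt — 3 forced predecessors.
Nothing else is forced ahead of the receipt, so its earliest slot is position 3 + 1 = 4.

4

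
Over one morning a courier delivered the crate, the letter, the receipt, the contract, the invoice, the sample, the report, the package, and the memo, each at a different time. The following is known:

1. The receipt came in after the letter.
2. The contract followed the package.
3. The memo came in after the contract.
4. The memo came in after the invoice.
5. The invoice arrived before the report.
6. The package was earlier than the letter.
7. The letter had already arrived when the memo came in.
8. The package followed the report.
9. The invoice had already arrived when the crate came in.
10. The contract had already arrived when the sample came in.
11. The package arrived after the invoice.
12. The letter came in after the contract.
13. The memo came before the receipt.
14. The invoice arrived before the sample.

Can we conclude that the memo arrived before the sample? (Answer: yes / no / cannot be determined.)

cannot be determined

No chain of stated constraints runs from the memo to the sample, and none runs from the sample to the memo either.
So the relative order of the memo and the sample is not fixed by the given facts.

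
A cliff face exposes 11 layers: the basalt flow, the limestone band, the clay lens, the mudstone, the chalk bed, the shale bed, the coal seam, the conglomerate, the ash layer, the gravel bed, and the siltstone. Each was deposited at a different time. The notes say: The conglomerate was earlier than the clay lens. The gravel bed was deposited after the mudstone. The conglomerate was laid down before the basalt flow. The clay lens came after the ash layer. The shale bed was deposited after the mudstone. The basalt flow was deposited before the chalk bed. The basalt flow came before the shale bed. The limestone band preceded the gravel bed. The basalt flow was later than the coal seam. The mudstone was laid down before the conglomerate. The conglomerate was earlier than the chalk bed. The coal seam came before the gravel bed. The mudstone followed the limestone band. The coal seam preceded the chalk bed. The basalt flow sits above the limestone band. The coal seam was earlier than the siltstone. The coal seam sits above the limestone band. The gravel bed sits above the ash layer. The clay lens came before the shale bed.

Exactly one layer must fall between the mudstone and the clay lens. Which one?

the conglomerate

Tracing the constraints gives the mudstone → the conglomerate → the clay lens, so the conglomerate sits after the mudstone and before the clay lens.
No other layer is forced both after the mudstone and before the clay lens.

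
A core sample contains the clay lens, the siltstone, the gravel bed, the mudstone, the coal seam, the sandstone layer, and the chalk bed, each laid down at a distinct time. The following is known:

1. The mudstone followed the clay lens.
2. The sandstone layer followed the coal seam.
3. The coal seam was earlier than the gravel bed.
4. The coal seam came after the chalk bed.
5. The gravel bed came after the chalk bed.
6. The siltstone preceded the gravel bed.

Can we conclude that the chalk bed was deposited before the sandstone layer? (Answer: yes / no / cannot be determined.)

Chain the constraints: the chalk bed → the coal seam → the sandstone layer. Each link is directly stated, so the chalk bed comes before the sandstone layer.

yes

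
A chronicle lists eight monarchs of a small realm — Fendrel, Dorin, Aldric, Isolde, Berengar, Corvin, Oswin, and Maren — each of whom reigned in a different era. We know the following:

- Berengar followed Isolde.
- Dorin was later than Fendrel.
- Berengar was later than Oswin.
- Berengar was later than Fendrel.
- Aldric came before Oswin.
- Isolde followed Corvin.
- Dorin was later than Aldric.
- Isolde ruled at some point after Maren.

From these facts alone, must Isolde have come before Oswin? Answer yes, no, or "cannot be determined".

No chain of stated constraints runs from Isolde to Oswin, and none runs from Oswin to Isolde either.
So the relative order of Isolde and Oswin is not fixed by the given facts.

cannot be determined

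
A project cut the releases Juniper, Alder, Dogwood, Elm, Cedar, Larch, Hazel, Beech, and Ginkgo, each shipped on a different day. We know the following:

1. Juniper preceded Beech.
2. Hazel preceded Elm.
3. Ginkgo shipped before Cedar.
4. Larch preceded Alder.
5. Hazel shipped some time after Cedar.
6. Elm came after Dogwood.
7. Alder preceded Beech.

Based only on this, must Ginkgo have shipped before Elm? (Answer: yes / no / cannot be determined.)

Chain the constraints: Ginkgo → Cedar → Hazel → Elm. Each link is directly stated, so Ginkgo comes before Elm.

yes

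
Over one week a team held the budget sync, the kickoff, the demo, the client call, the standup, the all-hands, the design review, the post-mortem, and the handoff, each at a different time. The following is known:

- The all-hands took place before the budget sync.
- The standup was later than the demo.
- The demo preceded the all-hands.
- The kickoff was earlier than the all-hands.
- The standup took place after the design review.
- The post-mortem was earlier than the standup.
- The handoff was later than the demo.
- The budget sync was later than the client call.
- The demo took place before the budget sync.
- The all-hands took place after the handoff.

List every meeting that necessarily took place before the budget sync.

the all-hands, the client call, the demo, the handoff, the kickoff

Directly stated before the budget sync: the all-hands, the client call, and the demo.
The handoff reaches the budget sync via the handoff → the all-hands → the budget sync.
The kickoff reaches the budget sync via the kickoff → the all-hands → the budget sync.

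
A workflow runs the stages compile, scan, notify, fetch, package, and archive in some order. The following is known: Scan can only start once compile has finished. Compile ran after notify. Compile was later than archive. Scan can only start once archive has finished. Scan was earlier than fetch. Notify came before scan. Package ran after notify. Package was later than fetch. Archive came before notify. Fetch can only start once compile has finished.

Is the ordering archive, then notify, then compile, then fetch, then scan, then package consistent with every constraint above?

no

The constraints require scan before fetch, but in the proposed sequence fetch appears ahead of scan. That one violation is enough.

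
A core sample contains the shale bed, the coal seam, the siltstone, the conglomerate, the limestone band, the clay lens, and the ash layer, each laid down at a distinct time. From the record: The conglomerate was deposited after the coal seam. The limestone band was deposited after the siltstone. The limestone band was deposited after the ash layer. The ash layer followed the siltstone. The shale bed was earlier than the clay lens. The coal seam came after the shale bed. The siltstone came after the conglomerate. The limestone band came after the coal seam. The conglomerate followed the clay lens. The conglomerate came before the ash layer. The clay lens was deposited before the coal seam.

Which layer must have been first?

the shale bed

The shale bed has a chain of constraints placing it before every other layer, so the shale bed must be first.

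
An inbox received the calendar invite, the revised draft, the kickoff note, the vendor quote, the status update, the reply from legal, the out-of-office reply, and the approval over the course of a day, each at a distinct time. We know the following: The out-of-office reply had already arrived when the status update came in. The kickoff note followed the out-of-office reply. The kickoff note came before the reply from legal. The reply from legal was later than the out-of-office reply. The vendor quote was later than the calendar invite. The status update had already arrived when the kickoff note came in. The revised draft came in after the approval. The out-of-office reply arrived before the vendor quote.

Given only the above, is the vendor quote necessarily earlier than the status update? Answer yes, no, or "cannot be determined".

No chain of stated constraints runs from the vendor quote to the status update, and none runs from the status update to the vendor quote either.
So the relative order of the vendor quote and the status update is not fixed by the given facts.

cannot be determined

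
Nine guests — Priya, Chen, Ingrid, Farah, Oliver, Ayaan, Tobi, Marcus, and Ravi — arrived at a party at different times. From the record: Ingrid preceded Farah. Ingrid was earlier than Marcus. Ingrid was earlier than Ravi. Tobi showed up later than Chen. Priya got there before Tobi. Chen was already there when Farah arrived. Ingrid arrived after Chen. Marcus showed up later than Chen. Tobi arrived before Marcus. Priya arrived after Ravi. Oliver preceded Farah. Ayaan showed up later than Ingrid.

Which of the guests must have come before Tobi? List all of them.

Chen, Ingrid, Priya, Ravi

Directly stated before Tobi: Chen and Priya.
Ingrid reaches Tobi via Ingrid → Ravi → Priya → Tobi.
Ravi reaches Tobi via Ravi → Priya → Tobi.
No chain forces Ayaan (or any of the others) ahead of Tobi.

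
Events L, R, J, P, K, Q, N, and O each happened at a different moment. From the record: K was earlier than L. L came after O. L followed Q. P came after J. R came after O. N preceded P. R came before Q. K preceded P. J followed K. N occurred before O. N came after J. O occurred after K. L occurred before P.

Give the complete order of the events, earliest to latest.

K, J, N, O, R, Q, L, P

The constraints fix every adjacent pair, so only one ordering works:
K → J → N → O → R → Q → L → P.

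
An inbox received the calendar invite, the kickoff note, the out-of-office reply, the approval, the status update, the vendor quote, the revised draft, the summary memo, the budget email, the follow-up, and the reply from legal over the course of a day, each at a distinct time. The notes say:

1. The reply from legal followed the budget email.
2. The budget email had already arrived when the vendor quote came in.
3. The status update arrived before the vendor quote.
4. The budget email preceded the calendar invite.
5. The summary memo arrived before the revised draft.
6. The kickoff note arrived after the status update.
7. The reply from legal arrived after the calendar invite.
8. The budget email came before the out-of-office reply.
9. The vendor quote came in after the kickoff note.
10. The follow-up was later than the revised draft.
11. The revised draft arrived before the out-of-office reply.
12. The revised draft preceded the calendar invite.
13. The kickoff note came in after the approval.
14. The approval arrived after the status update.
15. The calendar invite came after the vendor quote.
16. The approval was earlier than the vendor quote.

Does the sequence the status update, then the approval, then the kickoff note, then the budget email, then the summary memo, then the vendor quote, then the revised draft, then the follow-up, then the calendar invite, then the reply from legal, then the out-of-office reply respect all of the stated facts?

Check each stated constraint against the proposed order — e.g. the budget email is ahead of the reply from legal; the budget email is ahead of the out-of-office reply. Every pair is in the required order; nothing is violated.

yes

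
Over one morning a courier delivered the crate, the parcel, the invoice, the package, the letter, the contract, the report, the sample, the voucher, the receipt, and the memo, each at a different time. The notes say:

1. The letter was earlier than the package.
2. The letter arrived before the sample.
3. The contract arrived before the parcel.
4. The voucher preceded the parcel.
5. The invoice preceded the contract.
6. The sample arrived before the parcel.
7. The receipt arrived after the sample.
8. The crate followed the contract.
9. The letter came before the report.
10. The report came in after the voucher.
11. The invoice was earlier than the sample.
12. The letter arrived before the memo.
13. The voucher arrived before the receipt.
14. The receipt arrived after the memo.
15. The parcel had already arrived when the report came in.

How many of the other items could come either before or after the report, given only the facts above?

Forced before the report: the contract, the invoice, the letter, the parcel, the sample, and the voucher.
That leaves the crate, the memo, the package, and the receipt with no forced order relative to the report — 4.

4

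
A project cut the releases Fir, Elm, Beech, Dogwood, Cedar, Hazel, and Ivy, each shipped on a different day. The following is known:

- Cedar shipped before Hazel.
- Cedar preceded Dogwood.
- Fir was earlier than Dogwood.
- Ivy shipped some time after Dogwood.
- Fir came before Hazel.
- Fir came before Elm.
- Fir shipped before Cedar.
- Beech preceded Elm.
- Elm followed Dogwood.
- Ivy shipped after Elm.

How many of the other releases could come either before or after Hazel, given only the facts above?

Forced before Hazel: Cedar and Fir.
That leaves Beech, Dogwood, Elm, and Ivy with no forced order relative to Hazel — 4.

4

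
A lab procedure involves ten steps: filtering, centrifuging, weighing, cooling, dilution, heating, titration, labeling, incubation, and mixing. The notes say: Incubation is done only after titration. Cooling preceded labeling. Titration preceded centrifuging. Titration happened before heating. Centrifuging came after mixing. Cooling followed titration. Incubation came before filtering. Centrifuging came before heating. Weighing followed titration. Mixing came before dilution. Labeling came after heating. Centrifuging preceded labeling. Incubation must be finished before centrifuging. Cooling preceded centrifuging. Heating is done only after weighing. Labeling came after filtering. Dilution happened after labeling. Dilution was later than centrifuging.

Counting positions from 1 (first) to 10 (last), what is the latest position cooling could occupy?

6

Cooling must come before centrifuging, dilution, heating, and labeling — 4 steps forced after it.
Everything else can be placed before cooling in some valid order, so cooling can sit as late as position 10 − 4 = 6.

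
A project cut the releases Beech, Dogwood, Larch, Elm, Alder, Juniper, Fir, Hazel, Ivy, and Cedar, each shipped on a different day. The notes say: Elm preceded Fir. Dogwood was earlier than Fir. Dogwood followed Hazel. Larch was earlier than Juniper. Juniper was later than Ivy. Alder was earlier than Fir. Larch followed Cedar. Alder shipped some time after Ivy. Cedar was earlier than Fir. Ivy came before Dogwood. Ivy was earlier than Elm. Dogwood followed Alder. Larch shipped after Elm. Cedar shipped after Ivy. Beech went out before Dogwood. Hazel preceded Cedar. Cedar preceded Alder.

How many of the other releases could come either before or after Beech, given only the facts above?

Forced after Beech: Dogwood and Fir.
That leaves Alder, Cedar, Elm, Hazel, Ivy, Juniper, and Larch with no forced order relative to Beech — 7.

7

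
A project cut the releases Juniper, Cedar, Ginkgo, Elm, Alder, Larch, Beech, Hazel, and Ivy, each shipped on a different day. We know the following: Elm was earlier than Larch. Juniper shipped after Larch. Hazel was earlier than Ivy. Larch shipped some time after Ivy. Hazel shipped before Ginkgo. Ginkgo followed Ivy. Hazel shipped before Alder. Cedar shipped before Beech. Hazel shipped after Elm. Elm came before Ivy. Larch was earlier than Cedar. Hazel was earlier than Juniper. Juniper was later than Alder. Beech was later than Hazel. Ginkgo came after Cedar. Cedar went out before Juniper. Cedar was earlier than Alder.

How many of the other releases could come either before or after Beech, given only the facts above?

3

Forced before Beech: Cedar, Elm, Hazel, Ivy, and Larch.
That leaves Alder, Ginkgo, and Juniper with no forced order relative to Beech — 3.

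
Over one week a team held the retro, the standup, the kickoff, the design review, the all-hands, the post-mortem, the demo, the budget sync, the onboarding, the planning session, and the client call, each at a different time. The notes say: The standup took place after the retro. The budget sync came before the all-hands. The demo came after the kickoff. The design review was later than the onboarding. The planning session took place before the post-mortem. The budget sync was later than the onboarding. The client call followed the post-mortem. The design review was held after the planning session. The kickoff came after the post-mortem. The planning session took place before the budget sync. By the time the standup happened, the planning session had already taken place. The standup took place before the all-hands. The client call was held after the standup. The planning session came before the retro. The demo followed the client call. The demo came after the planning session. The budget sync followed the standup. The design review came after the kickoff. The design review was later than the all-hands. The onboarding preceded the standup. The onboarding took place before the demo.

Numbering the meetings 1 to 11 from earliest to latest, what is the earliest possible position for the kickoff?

3

The planning session and the post-mortem must both come before the kickoff — 2 forced predecessors.
Nothing else is forced ahead of the kickoff, so its earliest slot is position 2 + 1 = 3.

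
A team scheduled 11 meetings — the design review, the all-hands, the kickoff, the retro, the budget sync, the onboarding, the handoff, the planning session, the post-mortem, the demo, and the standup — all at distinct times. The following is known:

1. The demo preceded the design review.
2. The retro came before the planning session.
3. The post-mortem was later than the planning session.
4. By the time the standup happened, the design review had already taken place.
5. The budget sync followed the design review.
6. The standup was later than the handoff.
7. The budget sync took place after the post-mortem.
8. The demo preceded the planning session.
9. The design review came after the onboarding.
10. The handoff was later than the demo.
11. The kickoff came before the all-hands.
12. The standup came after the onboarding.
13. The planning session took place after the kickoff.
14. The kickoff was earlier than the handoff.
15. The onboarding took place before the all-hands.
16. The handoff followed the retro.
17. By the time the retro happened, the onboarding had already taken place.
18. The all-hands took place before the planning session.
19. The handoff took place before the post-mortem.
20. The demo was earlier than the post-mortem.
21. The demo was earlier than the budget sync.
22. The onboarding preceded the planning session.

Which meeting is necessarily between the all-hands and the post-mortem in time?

Tracing the constraints gives the all-hands → the planning session → the post-mortem, so the planning session sits after the all-hands and before the post-mortem.
No other meeting is forced both after the all-hands and before the post-mortem.

the planning session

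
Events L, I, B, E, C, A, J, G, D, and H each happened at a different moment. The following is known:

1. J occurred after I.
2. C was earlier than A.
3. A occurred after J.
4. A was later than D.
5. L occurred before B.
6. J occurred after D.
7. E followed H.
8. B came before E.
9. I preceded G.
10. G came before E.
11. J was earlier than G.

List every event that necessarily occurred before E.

Directly stated before E: B, G, and H.
D reaches E via D → J → G → E.
I reaches E via I → G → E.
J reaches E via J → G → E.
Likewise L reaches E by chaining the stated constraints.

B, D, G, H, I, J, L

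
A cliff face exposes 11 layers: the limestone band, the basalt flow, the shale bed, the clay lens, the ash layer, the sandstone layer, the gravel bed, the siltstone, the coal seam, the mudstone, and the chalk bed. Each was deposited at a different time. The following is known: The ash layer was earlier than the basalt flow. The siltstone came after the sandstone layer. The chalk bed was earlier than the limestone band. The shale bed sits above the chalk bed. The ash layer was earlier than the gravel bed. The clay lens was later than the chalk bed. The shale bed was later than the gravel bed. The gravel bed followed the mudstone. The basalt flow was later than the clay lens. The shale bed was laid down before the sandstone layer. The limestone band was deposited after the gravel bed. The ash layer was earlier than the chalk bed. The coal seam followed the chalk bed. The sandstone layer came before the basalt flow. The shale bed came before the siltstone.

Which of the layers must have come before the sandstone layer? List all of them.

Directly stated before the sandstone layer: the shale bed.
The ash layer reaches the sandstone layer via the ash layer → the chalk bed → the shale bed → the sandstone layer.
The chalk bed reaches the sandstone layer via the chalk bed → the shale bed → the sandstone layer.
The gravel bed reaches the sandstone layer via the gravel bed → the shale bed → the sandstone layer.
Likewise the mudstone reaches the sandstone layer by chaining the stated constraints.

the ash layer, the chalk bed, the gravel bed, the mudstone, the shale bed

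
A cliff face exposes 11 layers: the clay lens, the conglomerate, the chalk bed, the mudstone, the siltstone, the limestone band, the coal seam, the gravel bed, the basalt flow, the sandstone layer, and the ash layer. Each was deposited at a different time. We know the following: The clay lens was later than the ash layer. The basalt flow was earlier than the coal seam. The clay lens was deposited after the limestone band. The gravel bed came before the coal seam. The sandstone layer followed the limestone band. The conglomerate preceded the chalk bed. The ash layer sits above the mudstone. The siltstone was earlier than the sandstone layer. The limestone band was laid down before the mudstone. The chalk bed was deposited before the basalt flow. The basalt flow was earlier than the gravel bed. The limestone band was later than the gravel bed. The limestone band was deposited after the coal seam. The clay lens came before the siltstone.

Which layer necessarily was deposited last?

Every other layer has a chain of constraints placing it before the sandstone layer, so the sandstone layer is last.

the sandstone layer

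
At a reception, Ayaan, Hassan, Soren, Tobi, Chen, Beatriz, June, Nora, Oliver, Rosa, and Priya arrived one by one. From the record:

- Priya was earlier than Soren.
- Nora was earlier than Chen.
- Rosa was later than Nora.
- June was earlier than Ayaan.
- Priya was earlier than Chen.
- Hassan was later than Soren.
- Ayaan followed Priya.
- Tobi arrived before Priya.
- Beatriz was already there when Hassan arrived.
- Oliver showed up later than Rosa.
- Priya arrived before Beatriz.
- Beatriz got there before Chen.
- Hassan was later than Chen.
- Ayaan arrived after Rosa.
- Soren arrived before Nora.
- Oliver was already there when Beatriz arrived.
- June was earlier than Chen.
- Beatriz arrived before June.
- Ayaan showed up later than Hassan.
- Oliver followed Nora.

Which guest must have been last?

Ayaan

Every other guest has a chain of constraints placing them before Ayaan, so Ayaan is last.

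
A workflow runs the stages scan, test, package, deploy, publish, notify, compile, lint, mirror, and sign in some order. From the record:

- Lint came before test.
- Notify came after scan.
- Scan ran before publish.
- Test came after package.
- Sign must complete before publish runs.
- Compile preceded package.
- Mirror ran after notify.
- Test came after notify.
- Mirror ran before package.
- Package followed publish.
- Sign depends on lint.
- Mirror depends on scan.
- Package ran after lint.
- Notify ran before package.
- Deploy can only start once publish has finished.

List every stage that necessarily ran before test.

compile, lint, mirror, notify, package, publish, scan, sign

Directly stated before test: lint, notify, and package.
Compile reaches test via compile → package → test.
Mirror reaches test via mirror → package → test.
Publish reaches test via publish → package → test.
Likewise scan and sign each reach test by chaining the stated constraints.
No chain forces deploy ahead of test.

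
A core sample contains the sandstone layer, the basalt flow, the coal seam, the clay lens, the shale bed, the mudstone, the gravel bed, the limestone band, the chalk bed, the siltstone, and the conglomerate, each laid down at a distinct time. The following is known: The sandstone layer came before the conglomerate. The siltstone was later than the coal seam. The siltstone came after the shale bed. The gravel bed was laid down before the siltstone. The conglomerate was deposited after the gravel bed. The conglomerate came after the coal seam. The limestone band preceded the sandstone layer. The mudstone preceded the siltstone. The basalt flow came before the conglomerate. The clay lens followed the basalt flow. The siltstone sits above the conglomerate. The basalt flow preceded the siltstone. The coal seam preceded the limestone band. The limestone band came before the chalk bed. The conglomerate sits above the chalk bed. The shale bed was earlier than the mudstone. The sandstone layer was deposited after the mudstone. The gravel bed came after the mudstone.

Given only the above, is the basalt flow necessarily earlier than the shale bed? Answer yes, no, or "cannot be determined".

No chain of stated constraints runs from the basalt flow to the shale bed, and none runs from the shale bed to the basalt flow either.
So the relative order of the basalt flow and the shale bed is not fixed by the given facts.

cannot be determined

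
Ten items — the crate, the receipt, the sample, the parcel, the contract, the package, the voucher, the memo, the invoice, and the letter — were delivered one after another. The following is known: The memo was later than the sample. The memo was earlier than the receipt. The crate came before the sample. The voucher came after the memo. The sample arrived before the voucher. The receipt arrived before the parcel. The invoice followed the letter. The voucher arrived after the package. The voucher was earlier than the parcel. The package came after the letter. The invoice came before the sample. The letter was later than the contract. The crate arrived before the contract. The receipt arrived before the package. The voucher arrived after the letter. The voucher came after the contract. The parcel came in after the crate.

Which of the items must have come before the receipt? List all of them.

the contract, the crate, the invoice, the letter, the memo, the sample

Directly stated before the receipt: the memo.
The contract reaches the receipt via the contract → the letter → the invoice → the sample → the memo → the receipt.
The crate reaches the receipt via the crate → the sample → the memo → the receipt.
The invoice reaches the receipt via the invoice → the sample → the memo → the receipt.
Likewise the letter and the sample each reach the receipt by chaining the stated constraints.
No chain forces the voucher (or any of the others) ahead of the receipt.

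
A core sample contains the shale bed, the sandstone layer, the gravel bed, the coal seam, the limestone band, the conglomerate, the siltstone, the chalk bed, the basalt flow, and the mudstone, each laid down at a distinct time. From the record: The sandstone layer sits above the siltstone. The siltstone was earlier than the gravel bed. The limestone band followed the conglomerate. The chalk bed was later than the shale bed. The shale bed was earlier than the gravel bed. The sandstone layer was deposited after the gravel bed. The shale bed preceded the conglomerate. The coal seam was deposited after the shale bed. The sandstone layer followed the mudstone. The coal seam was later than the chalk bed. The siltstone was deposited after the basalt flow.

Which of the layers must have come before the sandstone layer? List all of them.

the basalt flow, the gravel bed, the mudstone, the shale bed, the siltstone

Directly stated before the sandstone layer: the gravel bed, the mudstone, and the siltstone.
The basalt flow reaches the sandstone layer via the basalt flow → the siltstone → the sandstone layer.
The shale bed reaches the sandstone layer via the shale bed → the gravel bed → the sandstone layer.
No chain forces the limestone band (or any of the others) ahead of the sandstone layer.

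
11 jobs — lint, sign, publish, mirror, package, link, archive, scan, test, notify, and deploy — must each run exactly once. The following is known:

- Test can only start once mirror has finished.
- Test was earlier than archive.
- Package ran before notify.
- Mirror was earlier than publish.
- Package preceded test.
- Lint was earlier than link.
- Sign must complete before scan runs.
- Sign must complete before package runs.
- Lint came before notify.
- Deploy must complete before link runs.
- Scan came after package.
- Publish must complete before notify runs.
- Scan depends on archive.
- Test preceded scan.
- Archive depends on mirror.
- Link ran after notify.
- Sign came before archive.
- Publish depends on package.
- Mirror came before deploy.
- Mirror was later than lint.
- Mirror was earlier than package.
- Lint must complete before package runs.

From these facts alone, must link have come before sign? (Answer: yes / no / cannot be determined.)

no

Tracing the constraints gives sign → package → notify → link, so sign must come before link.
That means link cannot be before sign.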